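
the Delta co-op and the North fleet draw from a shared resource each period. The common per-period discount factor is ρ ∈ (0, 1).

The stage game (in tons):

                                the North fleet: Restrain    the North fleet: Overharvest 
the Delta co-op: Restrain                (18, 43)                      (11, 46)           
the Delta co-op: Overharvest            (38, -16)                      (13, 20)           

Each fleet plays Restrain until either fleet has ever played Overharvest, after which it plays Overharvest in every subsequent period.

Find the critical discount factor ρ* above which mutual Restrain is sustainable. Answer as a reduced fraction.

the Delta co-op: cooperation gives 18 each period; deviation gives 38 once then 13 forever.
  18/(1−ρ) ≥ 38 + 13ρ/(1−ρ) ⇒ ρ ≥ 20/25 = 4/5.
the North fleet: cooperation gives 43 each period; deviation gives 46 once then 20 forever.
  ρ ≥ 3/26.
Both must hold, so the binding constraint is the Delta co-op's: ρ ≥ 4/5.

4/5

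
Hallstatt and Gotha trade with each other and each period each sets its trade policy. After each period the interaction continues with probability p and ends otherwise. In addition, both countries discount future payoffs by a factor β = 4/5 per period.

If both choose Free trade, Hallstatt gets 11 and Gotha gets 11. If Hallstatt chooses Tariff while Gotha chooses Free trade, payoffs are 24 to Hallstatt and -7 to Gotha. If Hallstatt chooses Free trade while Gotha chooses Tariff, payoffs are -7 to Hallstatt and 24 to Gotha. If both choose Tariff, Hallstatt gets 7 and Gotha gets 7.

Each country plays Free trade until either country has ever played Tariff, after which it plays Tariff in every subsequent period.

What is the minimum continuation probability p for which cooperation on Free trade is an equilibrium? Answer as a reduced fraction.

65/68

With continuation probability p and discount β, the effective per-period discount factor is βp.
Grim-trigger IC: βp ≥ (24−11)/(24−7) = 13/17.
So p ≥ (13/17)/(4/5) = 65/68.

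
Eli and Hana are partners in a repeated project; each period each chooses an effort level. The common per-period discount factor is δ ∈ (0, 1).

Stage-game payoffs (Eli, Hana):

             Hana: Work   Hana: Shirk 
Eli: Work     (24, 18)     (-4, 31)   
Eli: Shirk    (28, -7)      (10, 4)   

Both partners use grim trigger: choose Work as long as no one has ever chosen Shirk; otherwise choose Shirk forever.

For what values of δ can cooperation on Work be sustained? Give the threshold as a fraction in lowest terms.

13/27

Eli's threshold: (28−24)/(28−10) = 2/9.
Hana's threshold: (31−18)/(31−4) = 13/27.
2/9 < 13/27, so Hana binds and δ* = 13/27.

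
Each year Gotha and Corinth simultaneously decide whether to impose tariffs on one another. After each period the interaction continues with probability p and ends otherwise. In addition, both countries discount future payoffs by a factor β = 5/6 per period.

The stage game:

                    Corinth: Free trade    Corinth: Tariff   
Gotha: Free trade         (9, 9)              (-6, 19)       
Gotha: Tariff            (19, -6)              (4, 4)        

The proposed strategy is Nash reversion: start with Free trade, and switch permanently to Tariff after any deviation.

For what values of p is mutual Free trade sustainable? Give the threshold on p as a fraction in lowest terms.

Expected continuation weight on next period's payoff is β·p = 5/6·p, which plays the role of the discount factor.
Cooperation requires 5/6·p ≥ (19−9)/(19−4) = 2/3, hence p ≥ 4/5.

4/5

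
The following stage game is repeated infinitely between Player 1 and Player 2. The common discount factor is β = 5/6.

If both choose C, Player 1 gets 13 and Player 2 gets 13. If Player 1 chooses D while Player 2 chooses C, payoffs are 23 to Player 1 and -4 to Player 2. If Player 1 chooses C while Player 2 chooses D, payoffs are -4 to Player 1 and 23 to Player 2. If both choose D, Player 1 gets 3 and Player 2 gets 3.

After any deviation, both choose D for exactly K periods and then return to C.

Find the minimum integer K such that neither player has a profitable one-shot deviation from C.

2

IC: β(1−β^K)/(1−β) ≥ (23−13)/(13−3) = 1.
With β = 5/6: need 1 − β^K ≥ 1·(1−5/6)/(5/6), i.e. β^K ≤ 0.8000.
Since (5/6)^1 = 0.8333 and (5/6)^2 = 0.6944, the smallest such K is 2.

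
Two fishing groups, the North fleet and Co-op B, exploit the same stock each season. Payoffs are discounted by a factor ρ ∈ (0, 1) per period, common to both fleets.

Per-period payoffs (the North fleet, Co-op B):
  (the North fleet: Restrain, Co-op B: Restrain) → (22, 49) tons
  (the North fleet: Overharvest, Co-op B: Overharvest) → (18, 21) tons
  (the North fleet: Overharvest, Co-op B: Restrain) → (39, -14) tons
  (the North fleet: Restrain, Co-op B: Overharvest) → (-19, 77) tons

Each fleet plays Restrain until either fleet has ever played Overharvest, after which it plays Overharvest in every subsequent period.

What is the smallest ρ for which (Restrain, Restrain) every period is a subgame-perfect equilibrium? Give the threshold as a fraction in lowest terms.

17/21

the North fleet's threshold: (39−22)/(39−18) = 17/21.
Co-op B's threshold: (77−49)/(77−21) = 1/2.
17/21 > 1/2, so the North fleet binds and ρ* = 17/21.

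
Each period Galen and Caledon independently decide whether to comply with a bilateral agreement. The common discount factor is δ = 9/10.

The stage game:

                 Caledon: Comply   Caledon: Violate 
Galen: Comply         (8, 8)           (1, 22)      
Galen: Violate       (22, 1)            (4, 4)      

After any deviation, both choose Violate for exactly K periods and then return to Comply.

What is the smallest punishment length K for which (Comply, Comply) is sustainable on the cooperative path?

No profitable deviation requires (8−4)(δ+…+δ^K) ≥ 22−8, i.e. δ+…+δ^K ≥ 7/2 ≈ 3.5000.
With δ = 9/10, the partial sums are K=1: 0.9000, K=2: 1.7100, K=3: 2.4390, K=4: 3.0951, K=5: 3.6856.
K = 5 is the first length at which the sum reaches 3.5000.

5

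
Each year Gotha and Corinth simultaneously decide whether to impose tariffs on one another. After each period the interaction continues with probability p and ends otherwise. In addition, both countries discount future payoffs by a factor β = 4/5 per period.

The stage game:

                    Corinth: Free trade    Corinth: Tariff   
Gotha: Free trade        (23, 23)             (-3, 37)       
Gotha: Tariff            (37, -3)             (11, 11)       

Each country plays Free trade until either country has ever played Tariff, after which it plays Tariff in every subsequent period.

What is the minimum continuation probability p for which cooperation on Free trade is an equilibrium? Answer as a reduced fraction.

35/52

With continuation probability p and discount β, the effective per-period discount factor is βp.
Grim-trigger IC: βp ≥ (37−23)/(37−11) = 7/13.
So p ≥ (7/13)/(4/5) = 35/52.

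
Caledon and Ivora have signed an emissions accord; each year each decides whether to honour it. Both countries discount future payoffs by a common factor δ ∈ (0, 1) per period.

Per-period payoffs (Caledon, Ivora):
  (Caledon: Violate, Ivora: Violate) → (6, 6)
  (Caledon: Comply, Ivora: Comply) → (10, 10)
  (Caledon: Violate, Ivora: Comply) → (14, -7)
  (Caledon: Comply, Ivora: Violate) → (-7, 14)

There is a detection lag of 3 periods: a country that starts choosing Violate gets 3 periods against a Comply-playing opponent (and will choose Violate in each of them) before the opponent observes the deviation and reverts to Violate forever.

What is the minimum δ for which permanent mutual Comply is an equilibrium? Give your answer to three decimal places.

Deviating for the 3 undetected periods gains 14−10 = 4 per period over cooperation, then loses 10−6 = 4 per period forever once punishment starts.
Gain: 4(1 + δ + … + δ^2); loss: 4·δ^3/(1−δ).
No profitable deviation ⇔ 4(1−δ^3) ≤ 4·δ^3, i.e. δ^3 ≥ 4/(4+4) = 1/2.
Hence δ ≥ (1/2)^(1/3) ≈ 0.794.

0.794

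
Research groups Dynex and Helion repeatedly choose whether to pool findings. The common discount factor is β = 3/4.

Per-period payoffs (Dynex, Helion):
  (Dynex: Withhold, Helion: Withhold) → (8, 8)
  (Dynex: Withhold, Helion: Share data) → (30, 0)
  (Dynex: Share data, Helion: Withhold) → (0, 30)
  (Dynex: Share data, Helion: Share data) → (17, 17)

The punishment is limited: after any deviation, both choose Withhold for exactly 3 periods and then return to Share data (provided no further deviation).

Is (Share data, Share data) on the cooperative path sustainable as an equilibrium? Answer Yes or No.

Yes

IC: β+…+β^3 ≥ (30−17)/(17−8) = 13/9.
At β = 3/4: partial sum = 1.7344 ≥ 1.4444. Cooperation sustainable.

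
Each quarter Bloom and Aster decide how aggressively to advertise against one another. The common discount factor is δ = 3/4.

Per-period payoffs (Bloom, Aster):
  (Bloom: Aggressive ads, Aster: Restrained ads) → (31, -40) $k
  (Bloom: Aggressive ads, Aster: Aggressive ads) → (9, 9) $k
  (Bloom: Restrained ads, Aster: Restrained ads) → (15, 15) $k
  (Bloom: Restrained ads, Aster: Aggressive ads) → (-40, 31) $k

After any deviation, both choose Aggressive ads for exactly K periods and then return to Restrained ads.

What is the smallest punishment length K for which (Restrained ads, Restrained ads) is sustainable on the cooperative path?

8

IC: δ(1−δ^K)/(1−δ) ≥ (31−15)/(15−9) = 8/3.
With δ = 3/4: need 1 − δ^K ≥ 8/3·(1−3/4)/(3/4), i.e. δ^K ≤ 0.1111.
Since (3/4)^7 = 0.1335 and (3/4)^8 = 0.1001, the smallest such K is 8.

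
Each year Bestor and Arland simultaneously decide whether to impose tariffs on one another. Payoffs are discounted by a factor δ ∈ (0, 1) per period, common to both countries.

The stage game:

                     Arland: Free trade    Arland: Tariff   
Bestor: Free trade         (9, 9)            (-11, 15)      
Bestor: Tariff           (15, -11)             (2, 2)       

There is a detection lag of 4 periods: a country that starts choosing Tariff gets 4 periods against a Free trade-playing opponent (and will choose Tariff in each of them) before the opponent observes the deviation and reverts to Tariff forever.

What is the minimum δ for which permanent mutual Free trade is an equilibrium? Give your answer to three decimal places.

0.824

A deviator earns 15 for 4 periods, then 2 forever; cooperating earns 9 forever. Multiplying the IC by (1−δ):
9 ≥ 15(1−δ^4) + 2δ^4, so 13·δ^4 ≥ 6 and δ^4 ≥ 6/13.
δ ≥ (6/13)^(1/4) ≈ 0.824.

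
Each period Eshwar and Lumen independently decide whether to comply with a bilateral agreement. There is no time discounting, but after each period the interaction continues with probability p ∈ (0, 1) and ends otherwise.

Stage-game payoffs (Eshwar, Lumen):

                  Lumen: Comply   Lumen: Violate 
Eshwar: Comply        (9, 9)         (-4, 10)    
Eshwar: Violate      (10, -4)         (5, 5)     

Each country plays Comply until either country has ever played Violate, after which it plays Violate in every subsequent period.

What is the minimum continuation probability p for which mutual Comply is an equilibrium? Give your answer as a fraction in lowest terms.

Expected cooperation value is 9 + p·9 + p²·9 + … = 9/(1−p); deviation gives 10 + p·5/(1−p).
9 ≥ 10(1−p) + 5p ⇒ 5p ≥ 1 ⇒ p ≥ 1/5.

1/5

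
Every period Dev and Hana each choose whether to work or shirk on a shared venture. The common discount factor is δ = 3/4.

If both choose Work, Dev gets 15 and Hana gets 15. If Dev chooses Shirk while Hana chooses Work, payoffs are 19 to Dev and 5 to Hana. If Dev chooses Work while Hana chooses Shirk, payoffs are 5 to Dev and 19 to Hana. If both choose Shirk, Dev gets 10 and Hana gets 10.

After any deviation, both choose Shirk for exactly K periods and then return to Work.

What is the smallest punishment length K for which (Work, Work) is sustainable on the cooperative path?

Need Σ_{k=1}^{K} δ^k ≥ (19−15)/(15−10) = 0.8000 at δ = 3/4.
At K = 1 the sum is 0.7500 < 0.8000; at K = 2 it is 1.3125 ≥ 0.8000.
So the minimum punishment length is K = 2.

2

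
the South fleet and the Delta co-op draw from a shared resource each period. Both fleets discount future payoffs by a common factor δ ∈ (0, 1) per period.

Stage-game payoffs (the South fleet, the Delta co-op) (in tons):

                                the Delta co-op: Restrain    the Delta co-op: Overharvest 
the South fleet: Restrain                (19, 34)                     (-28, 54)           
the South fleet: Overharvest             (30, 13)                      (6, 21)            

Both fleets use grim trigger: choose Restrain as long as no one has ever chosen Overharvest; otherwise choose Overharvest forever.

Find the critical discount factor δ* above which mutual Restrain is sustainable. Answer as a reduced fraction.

20/33

For the South fleet: deviation gain 30−19 = 11, per-period punishment loss 19−6 = 13. IC gives δ ≥ 11/24.
For the Delta co-op: gain 20, loss 13 per period, so δ ≥ 20/33.
The tighter constraint is the Delta co-op's, so cooperation needs δ ≥ 20/33.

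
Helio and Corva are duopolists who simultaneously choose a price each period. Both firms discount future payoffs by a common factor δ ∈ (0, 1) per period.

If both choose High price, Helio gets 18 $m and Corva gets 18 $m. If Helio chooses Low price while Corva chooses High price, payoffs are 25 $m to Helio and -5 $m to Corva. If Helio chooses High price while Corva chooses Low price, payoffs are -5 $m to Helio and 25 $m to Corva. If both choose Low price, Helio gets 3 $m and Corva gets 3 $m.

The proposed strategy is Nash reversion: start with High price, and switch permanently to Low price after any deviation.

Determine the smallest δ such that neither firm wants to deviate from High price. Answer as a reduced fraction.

One-period gain from deviating is 25 − 18 = 7. The loss is 18 − 3 = 15 in every subsequent period, with present value 15·δ/(1−δ).
Deviation is unprofitable when 15·δ/(1−δ) ≥ 7, i.e. δ/(1−δ) ≥ 7/15.
Equivalently δ ≥ 7/(7+15) = 7/22.

7/22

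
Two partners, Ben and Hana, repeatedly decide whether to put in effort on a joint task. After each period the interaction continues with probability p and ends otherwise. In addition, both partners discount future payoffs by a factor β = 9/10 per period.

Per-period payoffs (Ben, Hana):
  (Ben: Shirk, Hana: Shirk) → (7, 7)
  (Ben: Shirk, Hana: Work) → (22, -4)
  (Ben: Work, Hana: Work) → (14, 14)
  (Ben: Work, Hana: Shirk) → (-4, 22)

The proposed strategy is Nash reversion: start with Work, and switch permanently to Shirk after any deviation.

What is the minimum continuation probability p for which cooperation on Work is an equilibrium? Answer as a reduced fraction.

16/27

With continuation probability p and discount β, the effective per-period discount factor is βp.
Grim-trigger IC: βp ≥ (22−14)/(22−7) = 8/15.
So p ≥ (8/15)/(9/10) = 16/27.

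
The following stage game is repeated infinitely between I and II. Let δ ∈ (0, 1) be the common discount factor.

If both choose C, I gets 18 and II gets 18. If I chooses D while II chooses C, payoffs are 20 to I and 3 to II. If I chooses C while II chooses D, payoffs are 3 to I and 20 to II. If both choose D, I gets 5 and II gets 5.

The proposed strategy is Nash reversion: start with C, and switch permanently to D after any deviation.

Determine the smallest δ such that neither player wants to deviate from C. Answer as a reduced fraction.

2/15

Under grim trigger the critical discount factor is (T−C)/(T−P) with T = 20, C = 18, P = 5.
δ* = (20−18)/(20−5) = 2/15.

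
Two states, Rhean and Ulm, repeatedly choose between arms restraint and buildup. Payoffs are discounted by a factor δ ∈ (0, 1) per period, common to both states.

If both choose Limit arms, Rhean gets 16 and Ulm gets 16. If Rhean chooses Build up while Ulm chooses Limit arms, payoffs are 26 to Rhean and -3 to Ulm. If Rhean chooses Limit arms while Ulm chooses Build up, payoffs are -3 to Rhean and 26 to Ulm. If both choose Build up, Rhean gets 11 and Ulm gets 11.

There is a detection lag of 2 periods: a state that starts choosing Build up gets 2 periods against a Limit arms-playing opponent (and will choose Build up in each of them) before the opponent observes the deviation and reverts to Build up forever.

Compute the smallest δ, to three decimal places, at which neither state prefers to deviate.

0.816

The best deviation is to choose Build up for all 2 undetected periods, earning 26 each, then 11 forever once detected.
Deviation value: 26(1−δ^2)/(1−δ) + 11δ^2/(1−δ); cooperation value: 16/(1−δ).
IC: 16 ≥ 26(1−δ^2) + 11δ^2 = 26 − 15δ^2.
So δ^2 ≥ 10/15 = 2/3, giving δ ≥ (2/3)^(1/2) ≈ 0.816.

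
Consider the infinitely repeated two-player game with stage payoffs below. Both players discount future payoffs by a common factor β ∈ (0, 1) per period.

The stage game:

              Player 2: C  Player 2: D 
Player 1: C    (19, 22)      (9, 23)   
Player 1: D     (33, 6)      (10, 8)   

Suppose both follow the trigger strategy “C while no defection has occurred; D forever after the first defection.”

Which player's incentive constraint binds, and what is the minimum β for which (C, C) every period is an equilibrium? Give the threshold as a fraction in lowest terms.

For Player 1: deviation gain 33−19 = 14, per-period punishment loss 19−10 = 9. IC gives β ≥ 14/23.
For Player 2: gain 1, loss 14 per period, so β ≥ 1/15.
The tighter constraint is Player 1's, so cooperation needs β ≥ 14/23.

Player 1; β ≥ 14/23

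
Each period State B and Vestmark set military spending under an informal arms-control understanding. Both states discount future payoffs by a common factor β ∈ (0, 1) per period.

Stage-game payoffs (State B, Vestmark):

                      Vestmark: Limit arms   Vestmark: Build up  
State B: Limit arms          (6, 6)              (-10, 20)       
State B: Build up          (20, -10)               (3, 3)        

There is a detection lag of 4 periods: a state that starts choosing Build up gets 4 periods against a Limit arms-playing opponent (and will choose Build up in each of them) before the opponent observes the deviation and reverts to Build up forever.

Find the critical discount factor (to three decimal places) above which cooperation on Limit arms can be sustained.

Deviating for the 4 undetected periods gains 20−6 = 14 per period over cooperation, then loses 6−3 = 3 per period forever once punishment starts.
Gain: 14(1 + β + … + β^3); loss: 3·β^4/(1−β).
No profitable deviation ⇔ 14(1−β^4) ≤ 3·β^4, i.e. β^4 ≥ 14/(14+3) = 14/17.
Hence β ≥ (14/17)^(1/4) ≈ 0.953.

0.953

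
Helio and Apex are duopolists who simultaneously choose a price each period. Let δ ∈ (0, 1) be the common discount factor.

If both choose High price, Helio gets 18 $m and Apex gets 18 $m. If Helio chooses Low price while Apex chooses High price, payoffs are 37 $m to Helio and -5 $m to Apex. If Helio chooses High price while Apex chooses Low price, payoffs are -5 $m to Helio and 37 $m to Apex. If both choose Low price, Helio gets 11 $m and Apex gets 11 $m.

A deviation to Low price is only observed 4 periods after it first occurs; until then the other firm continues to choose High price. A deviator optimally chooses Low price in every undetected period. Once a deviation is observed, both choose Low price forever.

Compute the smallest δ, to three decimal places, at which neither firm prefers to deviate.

The best deviation is to choose Low price for all 4 undetected periods, earning 37 each, then 11 forever once detected.
Deviation value: 37(1−δ^4)/(1−δ) + 11δ^4/(1−δ); cooperation value: 18/(1−δ).
IC: 18 ≥ 37(1−δ^4) + 11δ^4 = 37 − 26δ^4.
So δ^4 ≥ 19/26, giving δ ≥ (19/26)^(1/4) ≈ 0.925.

0.925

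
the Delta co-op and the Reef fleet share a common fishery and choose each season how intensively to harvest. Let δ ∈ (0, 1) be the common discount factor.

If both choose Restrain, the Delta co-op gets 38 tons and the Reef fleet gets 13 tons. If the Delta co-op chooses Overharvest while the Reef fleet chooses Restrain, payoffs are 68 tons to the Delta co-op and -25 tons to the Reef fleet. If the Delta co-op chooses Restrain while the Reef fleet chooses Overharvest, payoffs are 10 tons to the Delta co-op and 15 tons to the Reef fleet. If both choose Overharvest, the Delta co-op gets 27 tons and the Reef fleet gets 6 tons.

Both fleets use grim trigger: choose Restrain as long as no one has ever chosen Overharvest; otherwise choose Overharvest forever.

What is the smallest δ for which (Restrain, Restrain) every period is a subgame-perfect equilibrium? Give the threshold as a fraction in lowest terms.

the Delta co-op's threshold: (68−38)/(68−27) = 30/41.
the Reef fleet's threshold: (15−13)/(15−6) = 2/9.
30/41 > 2/9, so the Delta co-op binds and δ* = 30/41.

30/41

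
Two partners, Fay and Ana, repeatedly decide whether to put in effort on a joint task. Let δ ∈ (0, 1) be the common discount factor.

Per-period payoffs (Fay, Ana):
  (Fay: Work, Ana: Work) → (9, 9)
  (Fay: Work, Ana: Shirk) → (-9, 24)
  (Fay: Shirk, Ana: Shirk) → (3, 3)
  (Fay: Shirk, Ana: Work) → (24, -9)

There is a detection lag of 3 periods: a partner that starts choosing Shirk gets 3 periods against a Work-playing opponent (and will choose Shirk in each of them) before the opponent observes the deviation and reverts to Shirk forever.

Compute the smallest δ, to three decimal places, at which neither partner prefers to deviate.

The best deviation is to choose Shirk for all 3 undetected periods, earning 24 each, then 3 forever once detected.
Deviation value: 24(1−δ^3)/(1−δ) + 3δ^3/(1−δ); cooperation value: 9/(1−δ).
IC: 9 ≥ 24(1−δ^3) + 3δ^3 = 24 − 21δ^3.
So δ^3 ≥ 15/21 = 5/7, giving δ ≥ (5/7)^(1/3) ≈ 0.894.

0.894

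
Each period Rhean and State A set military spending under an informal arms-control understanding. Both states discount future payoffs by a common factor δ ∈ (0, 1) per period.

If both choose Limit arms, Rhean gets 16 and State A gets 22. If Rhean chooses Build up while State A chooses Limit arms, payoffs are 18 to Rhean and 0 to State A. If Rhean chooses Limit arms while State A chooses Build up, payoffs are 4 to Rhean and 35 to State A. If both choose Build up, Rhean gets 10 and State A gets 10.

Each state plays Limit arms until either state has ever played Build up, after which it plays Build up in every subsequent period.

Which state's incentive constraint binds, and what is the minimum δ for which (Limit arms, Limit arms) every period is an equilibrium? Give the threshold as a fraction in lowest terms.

For Rhean: deviation gain 18−16 = 2, per-period punishment loss 16−10 = 6. IC gives δ ≥ 2/8 = 1/4.
For State A: gain 13, loss 12 per period, so δ ≥ 13/25.
The tighter constraint is State A's, so cooperation needs δ ≥ 13/25.

State A; δ ≥ 13/25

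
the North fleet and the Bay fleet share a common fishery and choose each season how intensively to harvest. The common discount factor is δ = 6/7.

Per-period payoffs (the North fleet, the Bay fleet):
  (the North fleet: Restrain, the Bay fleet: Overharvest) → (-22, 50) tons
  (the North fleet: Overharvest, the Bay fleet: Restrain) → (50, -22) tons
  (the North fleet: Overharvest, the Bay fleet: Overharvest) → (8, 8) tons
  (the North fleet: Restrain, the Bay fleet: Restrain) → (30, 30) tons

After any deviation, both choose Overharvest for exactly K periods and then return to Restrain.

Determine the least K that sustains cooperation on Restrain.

2

IC: δ(1−δ^K)/(1−δ) ≥ (50−30)/(30−8) = 10/11.
With δ = 6/7: need 1 − δ^K ≥ 10/11·(1−6/7)/(6/7), i.e. δ^K ≤ 0.8485.
Since (6/7)^1 = 0.8571 and (6/7)^2 = 0.7347, the smallest such K is 2.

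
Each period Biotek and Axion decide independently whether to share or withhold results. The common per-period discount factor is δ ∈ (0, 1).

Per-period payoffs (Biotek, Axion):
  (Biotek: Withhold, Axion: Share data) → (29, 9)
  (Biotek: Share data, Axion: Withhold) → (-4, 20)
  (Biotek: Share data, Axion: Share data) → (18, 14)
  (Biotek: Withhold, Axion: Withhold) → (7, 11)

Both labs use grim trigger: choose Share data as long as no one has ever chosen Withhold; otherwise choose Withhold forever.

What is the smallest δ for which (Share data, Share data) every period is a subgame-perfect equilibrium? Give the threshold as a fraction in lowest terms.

Biotek's threshold: (29−18)/(29−7) = 1/2.
Axion's threshold: (20−14)/(20−11) = 2/3.
1/2 < 2/3, so Axion binds and δ* = 2/3.

2/3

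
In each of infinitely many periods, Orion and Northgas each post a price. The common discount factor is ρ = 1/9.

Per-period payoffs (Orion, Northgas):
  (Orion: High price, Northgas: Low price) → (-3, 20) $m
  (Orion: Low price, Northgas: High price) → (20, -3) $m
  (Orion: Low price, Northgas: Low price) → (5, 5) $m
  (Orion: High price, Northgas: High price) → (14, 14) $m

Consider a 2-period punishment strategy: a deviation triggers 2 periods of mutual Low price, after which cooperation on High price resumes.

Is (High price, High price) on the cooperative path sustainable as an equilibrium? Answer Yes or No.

IC: ρ+…+ρ^2 ≥ (20−14)/(14−5) = 2/3.
At ρ = 1/9: partial sum = 0.1235 < 0.6667. Cooperation not sustainable.

No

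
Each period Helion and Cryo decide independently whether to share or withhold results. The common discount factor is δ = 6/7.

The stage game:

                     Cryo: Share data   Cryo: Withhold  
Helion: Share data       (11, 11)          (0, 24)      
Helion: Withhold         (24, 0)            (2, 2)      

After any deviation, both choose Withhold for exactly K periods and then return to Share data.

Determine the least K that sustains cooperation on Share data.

Need Σ_{k=1}^{K} δ^k ≥ (24−11)/(11−2) = 1.4444 at δ = 6/7.
At K = 1 the sum is 0.8571 < 1.4444; at K = 2 it is 1.5918 ≥ 1.4444.
So the minimum punishment length is K = 2.

2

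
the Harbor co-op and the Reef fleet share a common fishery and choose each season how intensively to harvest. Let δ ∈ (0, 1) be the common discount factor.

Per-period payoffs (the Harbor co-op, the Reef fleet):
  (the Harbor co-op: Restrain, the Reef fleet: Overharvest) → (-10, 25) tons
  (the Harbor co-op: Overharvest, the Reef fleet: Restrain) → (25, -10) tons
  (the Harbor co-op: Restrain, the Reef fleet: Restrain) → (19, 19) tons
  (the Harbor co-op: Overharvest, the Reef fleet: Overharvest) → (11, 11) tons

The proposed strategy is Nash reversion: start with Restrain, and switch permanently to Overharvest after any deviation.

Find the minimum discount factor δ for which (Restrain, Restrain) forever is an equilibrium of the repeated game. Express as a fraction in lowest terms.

One-period gain from deviating is 25 − 19 = 6. The loss is 19 − 11 = 8 in every subsequent period, with present value 8·δ/(1−δ).
Deviation is unprofitable when 8·δ/(1−δ) ≥ 6, i.e. δ/(1−δ) ≥ 3/4.
Equivalently δ ≥ 6/(6+8) = 3/7.

3/7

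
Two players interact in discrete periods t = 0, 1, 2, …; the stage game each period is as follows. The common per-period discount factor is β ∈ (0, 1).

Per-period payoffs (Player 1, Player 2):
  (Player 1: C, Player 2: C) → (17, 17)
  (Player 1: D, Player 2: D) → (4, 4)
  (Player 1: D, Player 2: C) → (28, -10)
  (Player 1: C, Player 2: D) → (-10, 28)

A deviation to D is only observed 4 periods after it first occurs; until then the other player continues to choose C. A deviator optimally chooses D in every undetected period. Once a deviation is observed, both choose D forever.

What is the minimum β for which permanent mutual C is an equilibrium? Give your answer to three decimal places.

A deviator earns 28 for 4 periods, then 4 forever; cooperating earns 17 forever. Multiplying the IC by (1−β):
17 ≥ 28(1−β^4) + 4β^4, so 24·β^4 ≥ 11 and β^4 ≥ 11/24.
β ≥ (11/24)^(1/4) ≈ 0.823.

0.823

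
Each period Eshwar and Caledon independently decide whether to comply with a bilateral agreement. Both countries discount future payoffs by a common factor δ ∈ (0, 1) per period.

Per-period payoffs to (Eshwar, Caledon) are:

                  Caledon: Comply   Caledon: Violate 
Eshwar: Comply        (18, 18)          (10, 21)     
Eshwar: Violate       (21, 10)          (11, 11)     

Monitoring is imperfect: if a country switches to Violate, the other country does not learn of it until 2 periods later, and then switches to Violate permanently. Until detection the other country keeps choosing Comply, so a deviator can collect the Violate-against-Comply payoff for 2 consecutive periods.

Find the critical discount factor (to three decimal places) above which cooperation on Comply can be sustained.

Deviating for the 2 undetected periods gains 21−18 = 3 per period over cooperation, then loses 18−11 = 7 per period forever once punishment starts.
Gain: 3(1 + δ + … + δ^1); loss: 7·δ^2/(1−δ).
No profitable deviation ⇔ 3(1−δ^2) ≤ 7·δ^2, i.e. δ^2 ≥ 3/(3+7) = 3/10.
Hence δ ≥ (3/10)^(1/2) ≈ 0.548.

0.548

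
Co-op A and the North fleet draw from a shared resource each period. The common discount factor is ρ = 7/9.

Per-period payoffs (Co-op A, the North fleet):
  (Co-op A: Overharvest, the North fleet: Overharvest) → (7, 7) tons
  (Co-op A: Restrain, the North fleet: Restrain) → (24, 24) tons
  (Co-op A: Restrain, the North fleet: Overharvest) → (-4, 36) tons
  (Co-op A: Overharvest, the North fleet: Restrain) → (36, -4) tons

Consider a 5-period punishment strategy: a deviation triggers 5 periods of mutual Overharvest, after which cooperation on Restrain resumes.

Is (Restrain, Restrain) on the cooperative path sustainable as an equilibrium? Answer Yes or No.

Comparing payoff streams over the 6 periods until play realigns: cooperate → 24(1+ρ+…+ρ^5); deviate → 36 + 7(ρ+…+ρ^5).
Cooperation is sustained iff (24−7)(ρ+…+ρ^5) ≥ 36−24.
ρ+…+ρ^5 = 7/9·(1−(7/9)^5)/(1−7/9) = 2.5038, and (36−24)/(24−7) = 0.7059.
2.5038 ≥ 0.7059, so cooperation is sustainable.

Yes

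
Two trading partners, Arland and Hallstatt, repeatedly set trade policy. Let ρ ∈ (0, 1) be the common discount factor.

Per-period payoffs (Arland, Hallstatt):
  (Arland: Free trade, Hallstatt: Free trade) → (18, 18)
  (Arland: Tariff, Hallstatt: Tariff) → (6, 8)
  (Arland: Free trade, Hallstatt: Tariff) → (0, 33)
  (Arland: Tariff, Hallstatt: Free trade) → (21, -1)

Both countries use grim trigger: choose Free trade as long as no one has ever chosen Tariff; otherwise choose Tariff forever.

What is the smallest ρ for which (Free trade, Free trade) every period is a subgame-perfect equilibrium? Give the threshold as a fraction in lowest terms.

3/5

Arland: cooperation gives 18 each period; deviation gives 21 once then 6 forever.
  18/(1−ρ) ≥ 21 + 6ρ/(1−ρ) ⇒ ρ ≥ 3/15 = 1/5.
Hallstatt: cooperation gives 18 each period; deviation gives 33 once then 8 forever.
  ρ ≥ 15/25 = 3/5.
Both must hold, so the binding constraint is Hallstatt's: ρ ≥ 3/5.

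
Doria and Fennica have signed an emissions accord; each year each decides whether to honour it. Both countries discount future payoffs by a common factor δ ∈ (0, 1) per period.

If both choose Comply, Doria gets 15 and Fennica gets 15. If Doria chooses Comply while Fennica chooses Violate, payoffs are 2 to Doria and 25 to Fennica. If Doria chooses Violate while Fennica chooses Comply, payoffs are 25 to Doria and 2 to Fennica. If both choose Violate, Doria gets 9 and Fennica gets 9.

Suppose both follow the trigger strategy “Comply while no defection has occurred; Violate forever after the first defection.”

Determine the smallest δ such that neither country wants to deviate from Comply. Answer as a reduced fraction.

Cooperation forever yields 15 each period: 15/(1−δ).
Deviating yields 25 once, then 9 forever: 25 + 9δ/(1−δ).
No profitable deviation requires 15/(1−δ) ≥ 25 + 9δ/(1−δ).
Multiplying by (1−δ): 15 ≥ 25(1−δ) + 9δ = 25 − 16δ.
So 16δ ≥ 10, i.e. δ ≥ 10/16 = 5/8.

5/8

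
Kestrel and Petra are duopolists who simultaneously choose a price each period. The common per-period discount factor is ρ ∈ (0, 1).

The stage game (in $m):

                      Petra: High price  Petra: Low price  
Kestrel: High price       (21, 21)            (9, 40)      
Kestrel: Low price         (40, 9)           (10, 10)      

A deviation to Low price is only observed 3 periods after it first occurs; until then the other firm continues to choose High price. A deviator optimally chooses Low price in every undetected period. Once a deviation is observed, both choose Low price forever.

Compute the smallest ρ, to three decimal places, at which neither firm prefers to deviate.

0.859

Deviating for the 3 undetected periods gains 40−21 = 19 per period over cooperation, then loses 21−10 = 11 per period forever once punishment starts.
Gain: 19(1 + ρ + … + ρ^2); loss: 11·ρ^3/(1−ρ).
No profitable deviation ⇔ 19(1−ρ^3) ≤ 11·ρ^3, i.e. ρ^3 ≥ 19/(19+11) = 19/30.
Hence ρ ≥ (19/30)^(1/3) ≈ 0.859.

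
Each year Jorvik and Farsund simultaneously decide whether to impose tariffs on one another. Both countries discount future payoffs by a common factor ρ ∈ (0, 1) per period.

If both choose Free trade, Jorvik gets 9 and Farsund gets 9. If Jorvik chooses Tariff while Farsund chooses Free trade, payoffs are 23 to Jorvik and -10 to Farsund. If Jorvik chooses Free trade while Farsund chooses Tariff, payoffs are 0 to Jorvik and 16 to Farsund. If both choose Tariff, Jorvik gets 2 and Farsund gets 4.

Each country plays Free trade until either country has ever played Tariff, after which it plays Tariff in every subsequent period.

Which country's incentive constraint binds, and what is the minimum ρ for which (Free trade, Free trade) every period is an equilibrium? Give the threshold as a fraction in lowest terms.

Jorvik; ρ ≥ 2/3

Jorvik: cooperation gives 9 each period; deviation gives 23 once then 2 forever.
  9/(1−ρ) ≥ 23 + 2ρ/(1−ρ) ⇒ ρ ≥ 14/21 = 2/3.
Farsund: cooperation gives 9 each period; deviation gives 16 once then 4 forever.
  ρ ≥ 7/12.
Both must hold, so the binding constraint is Jorvik's: ρ ≥ 2/3.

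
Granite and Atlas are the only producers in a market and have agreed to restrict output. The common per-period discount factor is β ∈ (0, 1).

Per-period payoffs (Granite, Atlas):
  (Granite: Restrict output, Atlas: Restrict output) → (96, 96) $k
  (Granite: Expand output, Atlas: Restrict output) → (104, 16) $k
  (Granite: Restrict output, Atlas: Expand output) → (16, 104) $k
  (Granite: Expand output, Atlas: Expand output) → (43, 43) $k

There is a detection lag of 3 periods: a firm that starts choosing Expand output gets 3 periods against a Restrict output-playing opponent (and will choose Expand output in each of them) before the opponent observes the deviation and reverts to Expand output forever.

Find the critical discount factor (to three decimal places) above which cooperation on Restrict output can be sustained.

Deviating for the 3 undetected periods gains 104−96 = 8 per period over cooperation, then loses 96−43 = 53 per period forever once punishment starts.
Gain: 8(1 + β + … + β^2); loss: 53·β^3/(1−β).
No profitable deviation ⇔ 8(1−β^3) ≤ 53·β^3, i.e. β^3 ≥ 8/(8+53) = 8/61.
Hence β ≥ (8/61)^(1/3) ≈ 0.508.

0.508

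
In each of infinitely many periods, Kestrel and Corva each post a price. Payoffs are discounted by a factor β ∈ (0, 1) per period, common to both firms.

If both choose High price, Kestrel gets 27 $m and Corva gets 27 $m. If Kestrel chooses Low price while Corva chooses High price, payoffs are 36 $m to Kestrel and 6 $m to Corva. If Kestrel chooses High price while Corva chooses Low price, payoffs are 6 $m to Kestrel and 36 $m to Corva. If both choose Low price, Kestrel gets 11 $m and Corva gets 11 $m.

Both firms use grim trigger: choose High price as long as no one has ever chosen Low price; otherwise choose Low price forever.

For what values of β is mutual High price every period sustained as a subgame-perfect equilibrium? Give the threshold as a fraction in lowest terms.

9/25

One-period gain from deviating is 36 − 27 = 9. The loss is 27 − 11 = 16 in every subsequent period, with present value 16·β/(1−β).
Deviation is unprofitable when 16·β/(1−β) ≥ 9, i.e. β/(1−β) ≥ 9/16.
Equivalently β ≥ 9/(9+16) = 9/25.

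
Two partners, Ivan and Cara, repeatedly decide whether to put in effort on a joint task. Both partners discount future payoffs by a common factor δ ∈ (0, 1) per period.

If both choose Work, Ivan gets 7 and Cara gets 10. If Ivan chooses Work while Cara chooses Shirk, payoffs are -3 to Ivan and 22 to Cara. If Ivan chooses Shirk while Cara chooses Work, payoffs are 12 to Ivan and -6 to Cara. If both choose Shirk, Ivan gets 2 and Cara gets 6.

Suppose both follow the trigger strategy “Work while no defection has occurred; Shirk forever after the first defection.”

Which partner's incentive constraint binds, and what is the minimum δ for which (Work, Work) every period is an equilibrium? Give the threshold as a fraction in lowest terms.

Cara; δ ≥ 3/4

For Ivan: deviation gain 12−7 = 5, per-period punishment loss 7−2 = 5. IC gives δ ≥ 5/10 = 1/2.
For Cara: gain 12, loss 4 per period, so δ ≥ 12/16 = 3/4.
The tighter constraint is Cara's, so cooperation needs δ ≥ 3/4.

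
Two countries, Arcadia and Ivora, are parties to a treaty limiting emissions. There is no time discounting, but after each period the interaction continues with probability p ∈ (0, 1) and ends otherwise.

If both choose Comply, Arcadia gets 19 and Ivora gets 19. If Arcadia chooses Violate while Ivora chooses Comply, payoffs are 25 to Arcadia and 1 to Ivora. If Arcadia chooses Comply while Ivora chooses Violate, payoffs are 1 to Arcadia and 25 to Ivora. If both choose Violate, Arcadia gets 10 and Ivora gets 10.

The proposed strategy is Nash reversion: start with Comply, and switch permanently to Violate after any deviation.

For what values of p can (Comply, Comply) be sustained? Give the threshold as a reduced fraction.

2/5

With no time discounting, the continuation probability p plays the role of the discount factor.
Grim-trigger IC: 19/(1−p) ≥ 25 + 10p/(1−p) ⇒ p ≥ (25−19)/(25−10) = 2/5.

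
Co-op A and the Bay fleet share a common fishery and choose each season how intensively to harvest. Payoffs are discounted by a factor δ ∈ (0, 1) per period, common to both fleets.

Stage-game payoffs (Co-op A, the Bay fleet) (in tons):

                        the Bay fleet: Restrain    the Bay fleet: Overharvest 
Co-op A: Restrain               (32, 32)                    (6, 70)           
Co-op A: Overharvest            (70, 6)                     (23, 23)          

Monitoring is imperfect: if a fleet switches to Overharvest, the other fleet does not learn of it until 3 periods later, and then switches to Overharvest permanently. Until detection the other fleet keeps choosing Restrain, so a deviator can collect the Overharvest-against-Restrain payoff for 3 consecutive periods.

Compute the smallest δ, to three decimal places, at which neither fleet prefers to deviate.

A deviator earns 70 for 3 periods, then 23 forever; cooperating earns 32 forever. Multiplying the IC by (1−δ):
32 ≥ 70(1−δ^3) + 23δ^3, so 47·δ^3 ≥ 38 and δ^3 ≥ 38/47.
δ ≥ (38/47)^(1/3) ≈ 0.932.

0.932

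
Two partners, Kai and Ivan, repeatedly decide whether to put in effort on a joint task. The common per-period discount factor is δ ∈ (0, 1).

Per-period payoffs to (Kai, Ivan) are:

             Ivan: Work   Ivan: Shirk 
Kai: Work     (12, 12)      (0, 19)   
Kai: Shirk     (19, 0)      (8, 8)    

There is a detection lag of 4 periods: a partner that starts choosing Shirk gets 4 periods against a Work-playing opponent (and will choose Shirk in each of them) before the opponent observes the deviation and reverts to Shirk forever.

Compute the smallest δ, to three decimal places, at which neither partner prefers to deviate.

The best deviation is to choose Shirk for all 4 undetected periods, earning 19 each, then 8 forever once detected.
Deviation value: 19(1−δ^4)/(1−δ) + 8δ^4/(1−δ); cooperation value: 12/(1−δ).
IC: 12 ≥ 19(1−δ^4) + 8δ^4 = 19 − 11δ^4.
So δ^4 ≥ 7/11, giving δ ≥ (7/11)^(1/4) ≈ 0.893.

0.893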